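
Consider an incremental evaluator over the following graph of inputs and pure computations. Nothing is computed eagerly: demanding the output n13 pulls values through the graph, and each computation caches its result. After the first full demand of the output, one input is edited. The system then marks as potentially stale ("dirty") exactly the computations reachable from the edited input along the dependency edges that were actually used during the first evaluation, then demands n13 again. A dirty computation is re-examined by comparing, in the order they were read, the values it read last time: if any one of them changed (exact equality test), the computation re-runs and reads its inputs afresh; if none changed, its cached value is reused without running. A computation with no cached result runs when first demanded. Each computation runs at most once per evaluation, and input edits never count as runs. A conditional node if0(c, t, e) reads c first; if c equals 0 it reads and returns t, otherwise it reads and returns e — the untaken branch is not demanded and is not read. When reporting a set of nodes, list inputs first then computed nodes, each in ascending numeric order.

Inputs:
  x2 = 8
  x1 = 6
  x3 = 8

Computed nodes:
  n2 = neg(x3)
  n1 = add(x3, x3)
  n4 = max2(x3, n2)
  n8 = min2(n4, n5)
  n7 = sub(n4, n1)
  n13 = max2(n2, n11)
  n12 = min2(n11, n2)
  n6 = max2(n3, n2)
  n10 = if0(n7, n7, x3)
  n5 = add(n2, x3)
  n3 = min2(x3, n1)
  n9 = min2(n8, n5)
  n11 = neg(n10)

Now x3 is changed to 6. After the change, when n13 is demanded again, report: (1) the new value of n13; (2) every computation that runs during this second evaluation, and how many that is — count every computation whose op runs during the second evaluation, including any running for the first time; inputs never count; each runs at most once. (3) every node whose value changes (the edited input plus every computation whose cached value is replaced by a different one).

n13 now evaluates to -6.
Run set: n1, n2, n4, n7, n10, n11, n13 (7 run).
Changed values: x3, n1, n2, n4, n7, n10, n11, n13.

Initial pass — values computed on the first demand:
  n1 = add(8, 8) = 16
  n2 = neg(8) = -8
  n4 = max2(8, -8) = 8
  n7 = sub(8, 16) = -8
  n10 = if0(n7=-8 -> else branch x3) = 8
  n11 = neg(8) = -8
  n13 = max2(-8, -8) = -8

Second demand — change propagation:
  n1: re-runs because x3 8->6; x3 8->6; new result 12.
  n2: re-runs because x3 8->6; new result -6.
  n4: re-runs because x3 8->6; n2 -8->-6; new result 6.
  n7: re-runs because n4 8->6; n1 16->12; new result -6.
  n10: re-runs because n7 -8->-6; x3 8->6; new result 6.
  n11: re-runs because n10 8->6; new result -6.
  n13: re-runs because n2 -8->-6; n11 -8->-6; new result -6.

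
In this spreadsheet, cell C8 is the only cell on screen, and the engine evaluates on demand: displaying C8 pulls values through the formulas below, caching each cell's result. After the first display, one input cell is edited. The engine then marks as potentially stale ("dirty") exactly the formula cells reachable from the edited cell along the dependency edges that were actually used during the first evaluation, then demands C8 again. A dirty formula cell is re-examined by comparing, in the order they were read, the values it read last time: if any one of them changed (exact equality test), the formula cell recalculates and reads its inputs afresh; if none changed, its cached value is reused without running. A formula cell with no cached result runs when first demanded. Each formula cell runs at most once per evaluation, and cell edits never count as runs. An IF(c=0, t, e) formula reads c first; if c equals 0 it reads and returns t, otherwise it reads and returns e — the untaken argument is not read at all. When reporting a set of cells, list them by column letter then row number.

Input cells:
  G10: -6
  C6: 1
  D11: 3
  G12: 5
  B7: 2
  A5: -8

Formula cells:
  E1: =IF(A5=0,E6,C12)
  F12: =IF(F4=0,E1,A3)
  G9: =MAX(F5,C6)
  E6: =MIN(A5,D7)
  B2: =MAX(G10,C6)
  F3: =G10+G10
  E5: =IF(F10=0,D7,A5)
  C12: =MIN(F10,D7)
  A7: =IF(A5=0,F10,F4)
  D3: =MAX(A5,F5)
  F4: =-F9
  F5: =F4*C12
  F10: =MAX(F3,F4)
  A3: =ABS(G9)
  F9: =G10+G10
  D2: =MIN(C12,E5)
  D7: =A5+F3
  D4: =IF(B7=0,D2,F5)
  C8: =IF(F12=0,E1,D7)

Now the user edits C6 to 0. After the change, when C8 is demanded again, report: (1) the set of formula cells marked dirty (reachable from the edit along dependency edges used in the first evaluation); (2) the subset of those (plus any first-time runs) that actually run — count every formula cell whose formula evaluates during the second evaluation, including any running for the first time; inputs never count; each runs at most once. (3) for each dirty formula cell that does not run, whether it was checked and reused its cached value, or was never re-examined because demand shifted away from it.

Dirty set: A3, C8, F12, G9.
Run set: A3, C8, E1, F12, G9 (5 run).
All dirty formula cells ended up running.
The important point: the flipped condition pulls in fresh nodes; E1 runs for the first time.

Initial pass — values computed on the first demand:
  F3 = -6 + -6 = -12
  D7 = -8 + -12 = -20
  F9 = -6 + -6 = -12
  F4 = -(-12) = 12
  F10 = MAX(-12, 12) = 12
  C12 = MIN(12, -20) = -20
  F5 = 12 * -20 = -240
  G9 = MAX(-240, 1) = 1
  A3 = ABS(1) = 1
  F12 = IF(F4=0: F4=12 -> else branch A3) = 1
  C8 = IF(F12=0: F12=1 -> else branch D7) = -20

Second demand — change propagation:
  E1: newly demanded (no cache) — executes and yields -20.
  G9: re-runs because C6 1->0; new result 0.
  A3: re-runs because G9 1->0; new result 0.
  F12: re-runs because A3 1->0; new result 0.
  C8: re-runs because F12 1->0; new result -20 (unchanged).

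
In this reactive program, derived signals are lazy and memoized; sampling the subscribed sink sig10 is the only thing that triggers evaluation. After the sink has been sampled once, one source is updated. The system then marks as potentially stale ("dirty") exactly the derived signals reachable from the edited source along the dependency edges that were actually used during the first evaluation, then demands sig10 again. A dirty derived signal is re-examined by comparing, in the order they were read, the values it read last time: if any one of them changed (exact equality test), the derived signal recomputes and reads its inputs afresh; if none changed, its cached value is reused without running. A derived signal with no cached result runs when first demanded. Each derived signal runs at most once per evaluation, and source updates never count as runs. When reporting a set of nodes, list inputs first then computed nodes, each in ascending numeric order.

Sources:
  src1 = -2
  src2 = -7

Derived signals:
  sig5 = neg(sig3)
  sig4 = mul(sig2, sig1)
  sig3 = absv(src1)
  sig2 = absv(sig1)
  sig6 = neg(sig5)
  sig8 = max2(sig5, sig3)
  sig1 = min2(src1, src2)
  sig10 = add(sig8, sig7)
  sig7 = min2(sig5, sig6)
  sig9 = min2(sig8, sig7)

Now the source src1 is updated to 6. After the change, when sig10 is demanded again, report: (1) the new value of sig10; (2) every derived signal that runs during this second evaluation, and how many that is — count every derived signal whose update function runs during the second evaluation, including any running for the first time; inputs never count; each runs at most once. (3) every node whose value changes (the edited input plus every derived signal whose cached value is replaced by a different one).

First demand of the output computes:
  sig3 = absv(-2) = 2
  sig5 = neg(2) = -2
  sig6 = neg(-2) = 2
  sig7 = min2(-2, 2) = -2
  sig8 = max2(-2, 2) = 2
  sig10 = add(2, -2) = 0

After the edit, cleaning proceeds:
  sig3: a read changed (src1 -2->6) — executes, giving 6.
  sig5: a read changed (sig3 2->6) — executes, giving -6.
  sig6: a read changed (sig5 -2->-6) — executes, giving 6.
  sig7: a read changed (sig5 -2->-6; sig6 2->6) — executes, giving -6.
  sig8: a read changed (sig5 -2->-6; sig3 2->6) — executes, giving 6.
  sig10: a read changed (sig8 2->6; sig7 -2->-6) — executes, giving 0 — identical to its old value.

Demanding sig10 again yields 0.
6 derived signals run: sig3, sig5, sig6, sig7, sig8, sig10.
The nodes whose values change: src1, sig3, sig5, sig6, sig7, sig8.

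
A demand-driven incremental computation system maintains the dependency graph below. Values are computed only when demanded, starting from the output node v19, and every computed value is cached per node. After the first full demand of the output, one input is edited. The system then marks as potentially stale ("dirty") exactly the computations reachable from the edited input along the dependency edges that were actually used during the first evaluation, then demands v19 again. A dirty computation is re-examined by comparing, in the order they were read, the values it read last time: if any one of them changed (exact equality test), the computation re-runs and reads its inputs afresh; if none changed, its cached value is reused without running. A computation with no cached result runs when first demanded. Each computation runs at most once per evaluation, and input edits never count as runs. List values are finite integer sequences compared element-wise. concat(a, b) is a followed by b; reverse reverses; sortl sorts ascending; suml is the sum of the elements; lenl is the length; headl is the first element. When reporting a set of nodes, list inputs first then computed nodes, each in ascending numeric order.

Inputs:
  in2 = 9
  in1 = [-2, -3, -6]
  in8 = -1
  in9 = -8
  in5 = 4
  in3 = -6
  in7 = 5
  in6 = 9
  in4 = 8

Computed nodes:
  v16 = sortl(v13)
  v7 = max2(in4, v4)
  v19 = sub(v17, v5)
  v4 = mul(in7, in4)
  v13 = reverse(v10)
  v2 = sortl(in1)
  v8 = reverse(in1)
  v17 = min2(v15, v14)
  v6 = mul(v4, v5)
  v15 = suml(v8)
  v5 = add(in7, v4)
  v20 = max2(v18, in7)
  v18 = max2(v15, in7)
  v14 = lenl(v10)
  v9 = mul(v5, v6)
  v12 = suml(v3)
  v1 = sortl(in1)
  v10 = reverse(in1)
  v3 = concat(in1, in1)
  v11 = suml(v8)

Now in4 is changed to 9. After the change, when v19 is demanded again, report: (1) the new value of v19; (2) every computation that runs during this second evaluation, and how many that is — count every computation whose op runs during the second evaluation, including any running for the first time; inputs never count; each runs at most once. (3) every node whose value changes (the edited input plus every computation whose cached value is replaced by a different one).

First evaluation (everything demanded from the output):
  v4 = mul(5, 8) = 40
  v5 = add(5, 40) = 45
  v8 = reverse([-2, -3, -6]) = [-6, -3, -2]
  v10 = reverse([-2, -3, -6]) = [-6, -3, -2]
  v14 = lenl([-6, -3, -2]) = 3
  v15 = suml([-6, -3, -2]) = -11
  v17 = min2(-11, 3) = -11
  v19 = sub(-11, 45) = -56

Propagation after the edit:
  v4: runs — in4 8->9; result 45.
  v5: runs — v4 40->45; result 50.
  v19: runs — v5 45->50; result -61.

New value of v19: -61.
Computations that run: v4, v5, v19 — 3 in total.
Values that change: in4, v4, v5, v19.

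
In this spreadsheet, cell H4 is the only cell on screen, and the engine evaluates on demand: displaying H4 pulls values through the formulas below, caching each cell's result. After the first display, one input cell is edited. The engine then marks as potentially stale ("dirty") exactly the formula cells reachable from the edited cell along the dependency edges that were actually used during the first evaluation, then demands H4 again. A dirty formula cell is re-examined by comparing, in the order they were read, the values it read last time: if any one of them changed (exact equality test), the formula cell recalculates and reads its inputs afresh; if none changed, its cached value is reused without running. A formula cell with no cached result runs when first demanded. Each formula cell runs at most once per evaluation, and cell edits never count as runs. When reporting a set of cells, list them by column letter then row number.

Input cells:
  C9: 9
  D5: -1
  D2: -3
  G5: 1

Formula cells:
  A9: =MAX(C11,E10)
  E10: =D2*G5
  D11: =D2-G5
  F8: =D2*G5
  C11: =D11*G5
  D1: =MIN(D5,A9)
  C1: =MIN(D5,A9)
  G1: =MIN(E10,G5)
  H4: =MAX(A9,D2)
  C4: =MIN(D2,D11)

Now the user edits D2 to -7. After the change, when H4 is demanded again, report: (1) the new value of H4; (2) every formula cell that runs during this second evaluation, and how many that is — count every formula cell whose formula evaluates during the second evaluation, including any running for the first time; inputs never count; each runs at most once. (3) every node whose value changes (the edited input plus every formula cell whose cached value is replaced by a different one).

Initial pass — values computed on the first demand:
  D11 = -3 - 1 = -4
  C11 = -4 * 1 = -4
  E10 = -3 * 1 = -3
  A9 = MAX(-4, -3) = -3
  H4 = MAX(-3, -3) = -3

Second demand — change propagation:
  D11: re-runs because D2 -3->-7; new result -8.
  C11: re-runs because D11 -4->-8; new result -8.
  E10: re-runs because D2 -3->-7; new result -7.
  A9: re-runs because C11 -4->-8; E10 -3->-7; new result -7.
  H4: re-runs because A9 -3->-7; D2 -3->-7; new result -7.

H4 now evaluates to -7.
Run set: A9, C11, D11, E10, H4 (5 run).
Changed values: A9, C11, D2, D11, E10, H4.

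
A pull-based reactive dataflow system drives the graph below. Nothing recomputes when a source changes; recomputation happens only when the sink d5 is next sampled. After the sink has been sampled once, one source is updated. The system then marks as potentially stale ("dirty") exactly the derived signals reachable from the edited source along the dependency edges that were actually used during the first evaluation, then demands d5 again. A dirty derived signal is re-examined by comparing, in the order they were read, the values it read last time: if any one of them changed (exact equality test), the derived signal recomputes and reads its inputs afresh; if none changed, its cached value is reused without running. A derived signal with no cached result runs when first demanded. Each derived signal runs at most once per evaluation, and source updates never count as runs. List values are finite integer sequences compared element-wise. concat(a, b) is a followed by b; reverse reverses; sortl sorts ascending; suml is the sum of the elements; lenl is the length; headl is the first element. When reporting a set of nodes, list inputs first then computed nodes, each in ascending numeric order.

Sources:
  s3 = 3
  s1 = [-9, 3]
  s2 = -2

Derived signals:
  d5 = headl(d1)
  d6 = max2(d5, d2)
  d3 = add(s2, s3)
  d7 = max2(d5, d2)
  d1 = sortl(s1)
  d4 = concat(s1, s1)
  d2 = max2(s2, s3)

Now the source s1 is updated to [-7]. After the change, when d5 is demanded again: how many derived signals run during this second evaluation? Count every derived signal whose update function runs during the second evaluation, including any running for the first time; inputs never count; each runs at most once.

First evaluation (everything demanded from the output):
  d1 = sortl([-9, 3]) = [-9, 3]
  d5 = headl([-9, 3]) = -9

Propagation after the edit:
  d1: runs — s1 [-9, 3]->[-7]; result [-7].
  d5: runs — d1 [-9, 3]->[-7]; result -7.

Derived signals that run: d1, d5 — 2 in total.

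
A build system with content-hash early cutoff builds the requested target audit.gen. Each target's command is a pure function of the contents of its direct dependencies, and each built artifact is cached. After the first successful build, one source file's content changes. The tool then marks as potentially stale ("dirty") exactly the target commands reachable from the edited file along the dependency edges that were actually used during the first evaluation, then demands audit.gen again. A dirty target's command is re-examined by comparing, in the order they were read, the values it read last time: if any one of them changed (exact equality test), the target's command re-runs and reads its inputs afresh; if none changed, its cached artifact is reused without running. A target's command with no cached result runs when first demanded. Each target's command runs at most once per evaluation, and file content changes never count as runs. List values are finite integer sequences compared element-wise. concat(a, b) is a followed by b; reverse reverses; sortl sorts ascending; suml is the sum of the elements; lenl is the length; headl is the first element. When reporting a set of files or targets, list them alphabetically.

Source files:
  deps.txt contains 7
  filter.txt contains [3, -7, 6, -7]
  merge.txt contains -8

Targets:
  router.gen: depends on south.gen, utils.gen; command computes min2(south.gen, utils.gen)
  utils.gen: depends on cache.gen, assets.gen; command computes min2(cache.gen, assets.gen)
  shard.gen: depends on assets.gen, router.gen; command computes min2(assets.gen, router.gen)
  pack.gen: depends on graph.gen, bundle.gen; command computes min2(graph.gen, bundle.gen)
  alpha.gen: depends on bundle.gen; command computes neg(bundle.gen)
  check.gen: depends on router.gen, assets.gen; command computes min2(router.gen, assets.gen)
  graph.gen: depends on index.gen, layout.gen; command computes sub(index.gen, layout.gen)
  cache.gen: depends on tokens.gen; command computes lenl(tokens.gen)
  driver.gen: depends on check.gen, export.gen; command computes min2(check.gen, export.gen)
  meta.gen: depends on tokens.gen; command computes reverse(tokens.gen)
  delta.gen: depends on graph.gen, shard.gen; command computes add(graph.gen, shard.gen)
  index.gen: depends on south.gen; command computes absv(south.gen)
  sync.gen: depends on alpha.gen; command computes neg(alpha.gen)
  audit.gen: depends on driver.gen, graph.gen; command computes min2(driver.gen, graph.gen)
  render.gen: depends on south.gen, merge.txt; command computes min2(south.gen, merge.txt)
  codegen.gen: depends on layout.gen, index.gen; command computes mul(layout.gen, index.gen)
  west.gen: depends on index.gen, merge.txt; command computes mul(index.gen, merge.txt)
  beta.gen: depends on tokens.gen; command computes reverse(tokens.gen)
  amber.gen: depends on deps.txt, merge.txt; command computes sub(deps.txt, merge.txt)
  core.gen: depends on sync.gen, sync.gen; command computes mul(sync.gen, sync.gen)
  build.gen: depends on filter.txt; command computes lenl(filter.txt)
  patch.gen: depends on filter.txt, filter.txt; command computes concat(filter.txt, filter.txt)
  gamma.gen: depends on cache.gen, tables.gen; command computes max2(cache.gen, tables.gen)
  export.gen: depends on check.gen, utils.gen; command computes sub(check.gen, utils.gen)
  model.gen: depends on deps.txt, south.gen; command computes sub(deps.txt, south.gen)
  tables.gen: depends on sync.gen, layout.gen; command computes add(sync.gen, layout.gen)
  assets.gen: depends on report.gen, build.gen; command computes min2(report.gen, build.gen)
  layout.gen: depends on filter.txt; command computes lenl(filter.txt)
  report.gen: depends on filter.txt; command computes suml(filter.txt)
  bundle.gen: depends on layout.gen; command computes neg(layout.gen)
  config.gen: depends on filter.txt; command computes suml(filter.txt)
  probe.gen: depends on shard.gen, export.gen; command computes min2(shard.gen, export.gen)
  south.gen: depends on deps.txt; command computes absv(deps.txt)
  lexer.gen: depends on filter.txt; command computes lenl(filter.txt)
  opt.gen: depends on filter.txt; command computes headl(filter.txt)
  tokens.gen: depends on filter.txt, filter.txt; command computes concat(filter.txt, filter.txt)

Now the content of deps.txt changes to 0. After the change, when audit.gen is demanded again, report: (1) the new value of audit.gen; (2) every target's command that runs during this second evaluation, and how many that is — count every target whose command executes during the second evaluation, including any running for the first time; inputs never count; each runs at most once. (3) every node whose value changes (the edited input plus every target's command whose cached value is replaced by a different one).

New value of audit.gen: -5.
Target commands that run: audit.gen, graph.gen, index.gen, router.gen, south.gen — 5 in total.
Values that change: deps.txt, graph.gen, index.gen, south.gen.
Key observation: the cutoff stops propagation at check.gen — its inputs' values are unchanged, so it reuses its cache.

First evaluation (everything demanded from the output):
  build.gen = lenl([3, -7, 6, -7]) = 4
  layout.gen = lenl([3, -7, 6, -7]) = 4
  report.gen = suml([3, -7, 6, -7]) = -5
  assets.gen = min2(-5, 4) = -5
  south.gen = absv(7) = 7
  index.gen = absv(7) = 7
  graph.gen = sub(7, 4) = 3
  tokens.gen = concat([3, -7, 6, -7], [3, -7, 6, -7]) = [3, -7, 6, -7, 3, -7, 6, -7]
  cache.gen = lenl([3, -7, 6, -7, 3, -7, 6, -7]) = 8
  utils.gen = min2(8, -5) = -5
  router.gen = min2(7, -5) = -5
  check.gen = min2(-5, -5) = -5
  export.gen = sub(-5, -5) = 0
  driver.gen = min2(-5, 0) = -5
  audit.gen = min2(-5, 3) = -5

Propagation after the edit:
  south.gen: runs — deps.txt 7->0; result 0.
  index.gen: runs — south.gen 7->0; result 0.
  graph.gen: runs — index.gen 7->0; result -4.
  router.gen: runs — south.gen 7->0; result -5 (same value as before).
  check.gen: checked — values it read are unchanged (router.gen unchanged, assets.gen unchanged); reused cached -5 without running.
  export.gen: checked — values it read are unchanged (check.gen unchanged, utils.gen unchanged); reused cached 0 without running.
  driver.gen: checked — values it read are unchanged (check.gen unchanged, export.gen unchanged); reused cached -5 without running.
  audit.gen: runs — graph.gen 3->-4; result -5 (same value as before).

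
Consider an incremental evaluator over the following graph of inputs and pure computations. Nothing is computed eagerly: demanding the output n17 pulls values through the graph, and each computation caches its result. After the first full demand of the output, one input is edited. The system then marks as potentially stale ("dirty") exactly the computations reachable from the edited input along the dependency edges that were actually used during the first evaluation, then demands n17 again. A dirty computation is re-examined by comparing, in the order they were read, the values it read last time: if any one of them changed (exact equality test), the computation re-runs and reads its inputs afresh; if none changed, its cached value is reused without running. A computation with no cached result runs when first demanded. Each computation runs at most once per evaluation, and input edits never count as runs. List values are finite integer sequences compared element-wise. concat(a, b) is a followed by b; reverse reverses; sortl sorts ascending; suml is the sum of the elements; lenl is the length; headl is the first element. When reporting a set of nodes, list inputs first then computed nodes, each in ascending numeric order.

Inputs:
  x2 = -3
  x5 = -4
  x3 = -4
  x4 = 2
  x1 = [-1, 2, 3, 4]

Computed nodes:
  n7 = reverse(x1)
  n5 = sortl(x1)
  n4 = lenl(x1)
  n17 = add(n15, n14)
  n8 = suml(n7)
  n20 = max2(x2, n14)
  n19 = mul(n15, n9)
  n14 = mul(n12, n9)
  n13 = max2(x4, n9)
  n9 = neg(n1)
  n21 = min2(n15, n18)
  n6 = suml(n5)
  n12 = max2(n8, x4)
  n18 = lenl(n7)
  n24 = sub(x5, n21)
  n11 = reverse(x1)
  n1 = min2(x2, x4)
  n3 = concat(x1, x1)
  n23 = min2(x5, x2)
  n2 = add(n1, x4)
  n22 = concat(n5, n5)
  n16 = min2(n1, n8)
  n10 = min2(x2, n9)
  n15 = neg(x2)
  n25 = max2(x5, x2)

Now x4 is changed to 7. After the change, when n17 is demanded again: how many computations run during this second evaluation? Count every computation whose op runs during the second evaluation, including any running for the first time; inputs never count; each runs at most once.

Initial pass — values computed on the first demand:
  n1 = min2(-3, 2) = -3
  n7 = reverse([-1, 2, 3, 4]) = [4, 3, 2, -1]
  n8 = suml([4, 3, 2, -1]) = 8
  n9 = neg(-3) = 3
  n12 = max2(8, 2) = 8
  n14 = mul(8, 3) = 24
  n15 = neg(-3) = 3
  n17 = add(3, 24) = 27

Second demand — change propagation:
  n1: re-runs because x4 2->7; new result -3 (unchanged).
  n9: re-examined; everything it read last time is the same (n1 unchanged) — cache 3 kept, no run.
  n12: re-runs because x4 2->7; new result 8 (unchanged).
  n14: re-examined; everything it read last time is the same (n12 unchanged, n9 unchanged) — cache 24 kept, no run.
  n17: re-examined; everything it read last time is the same (n15 unchanged, n14 unchanged) — cache 27 kept, no run.

The important point: at n9 every value read last time is unchanged, so the dirty flag clears without a run.

Run set: n1, n12 (2 run).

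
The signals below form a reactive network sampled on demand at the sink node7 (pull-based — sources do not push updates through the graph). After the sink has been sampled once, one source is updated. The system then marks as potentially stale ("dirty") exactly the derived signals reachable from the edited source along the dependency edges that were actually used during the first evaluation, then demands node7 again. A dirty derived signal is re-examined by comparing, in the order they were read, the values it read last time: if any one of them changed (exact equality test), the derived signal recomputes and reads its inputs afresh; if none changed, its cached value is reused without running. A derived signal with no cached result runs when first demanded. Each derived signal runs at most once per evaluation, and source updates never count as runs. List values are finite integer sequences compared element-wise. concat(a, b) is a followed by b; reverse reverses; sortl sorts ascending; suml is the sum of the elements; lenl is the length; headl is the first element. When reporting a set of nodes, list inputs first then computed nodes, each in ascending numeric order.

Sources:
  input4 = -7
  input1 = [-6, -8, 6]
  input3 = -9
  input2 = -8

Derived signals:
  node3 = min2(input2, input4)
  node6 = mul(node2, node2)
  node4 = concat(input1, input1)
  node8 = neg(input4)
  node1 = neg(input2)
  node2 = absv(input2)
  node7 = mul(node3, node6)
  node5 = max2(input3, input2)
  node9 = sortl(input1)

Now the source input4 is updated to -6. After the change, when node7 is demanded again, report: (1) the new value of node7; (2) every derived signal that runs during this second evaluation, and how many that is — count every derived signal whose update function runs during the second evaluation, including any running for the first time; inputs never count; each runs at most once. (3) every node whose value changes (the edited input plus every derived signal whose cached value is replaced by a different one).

Initial pass — values computed on the first demand:
  node2 = absv(-8) = 8
  node3 = min2(-8, -7) = -8
  node6 = mul(8, 8) = 64
  node7 = mul(-8, 64) = -512

Second demand — change propagation:
  node3: re-runs because input4 -7->-6; new result -8 (unchanged).
  node7: re-examined; everything it read last time is the same (node3 unchanged, node6 unchanged) — cache -512 kept, no run.

The important point: node3 recomputes to an identical value, and the output ends up unchanged.

node7 now evaluates to -512.
Run set: node3 (1 run).
Changed values: input4.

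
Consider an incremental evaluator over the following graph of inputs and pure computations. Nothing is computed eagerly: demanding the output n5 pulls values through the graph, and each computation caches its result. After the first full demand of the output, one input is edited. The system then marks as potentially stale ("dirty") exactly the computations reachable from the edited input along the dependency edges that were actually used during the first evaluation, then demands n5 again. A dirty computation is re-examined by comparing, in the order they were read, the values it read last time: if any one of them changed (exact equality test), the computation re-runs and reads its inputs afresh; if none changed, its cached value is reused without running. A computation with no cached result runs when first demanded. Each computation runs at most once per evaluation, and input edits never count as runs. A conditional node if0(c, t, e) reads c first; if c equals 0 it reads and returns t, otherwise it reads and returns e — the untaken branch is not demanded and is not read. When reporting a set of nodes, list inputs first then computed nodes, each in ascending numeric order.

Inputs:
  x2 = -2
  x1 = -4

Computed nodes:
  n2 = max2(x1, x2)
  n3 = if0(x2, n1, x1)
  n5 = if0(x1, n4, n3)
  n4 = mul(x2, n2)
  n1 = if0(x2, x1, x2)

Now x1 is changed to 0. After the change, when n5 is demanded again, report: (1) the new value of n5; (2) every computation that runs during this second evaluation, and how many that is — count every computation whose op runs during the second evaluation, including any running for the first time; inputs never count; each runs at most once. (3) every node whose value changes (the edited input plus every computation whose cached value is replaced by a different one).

n5 now evaluates to 0.
Run set: n2, n4, n5 (3 run).
Changed values: x1, n5.
The important point: the flipped condition redirects demand; n3 is left stale, never re-checked.

Initial pass — values computed on the first demand:
  n3 = if0(x2=-2 -> else branch x1) = -4
  n5 = if0(x1=-4 -> else branch n3) = -4

Second demand — change propagation:
  n2: newly demanded (no cache) — executes and yields 0.
  n3: dirty yet unreached — the second evaluation never asks for it.
  n4: newly demanded (no cache) — executes and yields 0.
  n5: re-runs because x1 -4->0; new result 0.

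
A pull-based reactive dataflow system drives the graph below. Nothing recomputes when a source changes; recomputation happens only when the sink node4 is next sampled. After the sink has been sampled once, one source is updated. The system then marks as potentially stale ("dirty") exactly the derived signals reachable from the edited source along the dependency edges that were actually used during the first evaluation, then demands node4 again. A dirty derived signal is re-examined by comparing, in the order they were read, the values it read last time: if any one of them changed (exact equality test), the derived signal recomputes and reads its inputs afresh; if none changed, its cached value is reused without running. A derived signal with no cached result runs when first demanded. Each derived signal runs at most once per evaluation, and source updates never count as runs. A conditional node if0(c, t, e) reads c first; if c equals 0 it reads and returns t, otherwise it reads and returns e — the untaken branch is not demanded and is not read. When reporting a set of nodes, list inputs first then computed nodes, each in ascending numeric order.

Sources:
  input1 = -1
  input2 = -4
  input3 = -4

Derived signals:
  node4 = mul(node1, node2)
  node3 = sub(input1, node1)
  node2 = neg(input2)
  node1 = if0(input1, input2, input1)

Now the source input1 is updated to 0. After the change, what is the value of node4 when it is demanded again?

First evaluation (everything demanded from the output):
  node1 = if0(input1=-1 -> else branch input1) = -1
  node2 = neg(-4) = 4
  node4 = mul(-1, 4) = -4

Propagation after the edit:
  node1: runs — input1 -1->0; input1 -1->0; result -4.
  node4: runs — node1 -1->-4; result -16.

New value of node4: -16.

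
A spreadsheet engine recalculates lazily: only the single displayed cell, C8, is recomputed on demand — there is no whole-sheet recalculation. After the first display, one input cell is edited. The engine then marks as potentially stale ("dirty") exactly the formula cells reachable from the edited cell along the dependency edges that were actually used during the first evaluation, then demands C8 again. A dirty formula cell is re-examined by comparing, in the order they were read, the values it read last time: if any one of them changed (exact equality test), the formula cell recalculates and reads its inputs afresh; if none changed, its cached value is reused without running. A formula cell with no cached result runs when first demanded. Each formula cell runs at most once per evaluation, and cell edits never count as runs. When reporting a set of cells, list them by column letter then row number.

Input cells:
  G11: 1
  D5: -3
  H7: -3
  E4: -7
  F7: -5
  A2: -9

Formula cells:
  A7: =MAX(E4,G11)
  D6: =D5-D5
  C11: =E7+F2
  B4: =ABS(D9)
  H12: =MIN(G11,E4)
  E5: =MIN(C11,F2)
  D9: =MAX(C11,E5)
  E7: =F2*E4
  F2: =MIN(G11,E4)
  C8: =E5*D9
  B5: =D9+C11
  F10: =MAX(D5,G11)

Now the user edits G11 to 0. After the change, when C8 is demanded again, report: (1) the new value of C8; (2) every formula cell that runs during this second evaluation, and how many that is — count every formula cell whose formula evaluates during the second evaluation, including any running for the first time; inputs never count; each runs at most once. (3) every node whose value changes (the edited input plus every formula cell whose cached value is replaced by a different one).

New value of C8: -294.
Formula cells that run: F2 — 1 in total.
Values that change: G11.
Key observation: the change is absorbed at F2 — it re-runs but produces the same value, and the output's value is unchanged.

First evaluation (everything demanded from the output):
  F2 = MIN(1, -7) = -7
  E7 = -7 * -7 = 49
  C11 = 49 + -7 = 42
  E5 = MIN(42, -7) = -7
  D9 = MAX(42, -7) = 42
  C8 = -7 * 42 = -294

Propagation after the edit:
  F2: runs — G11 1->0; result -7 (same value as before).
  E7: checked — values it read are unchanged (F2 unchanged, E4 unchanged); reused cached 49 without running.
  C11: checked — values it read are unchanged (E7 unchanged, F2 unchanged); reused cached 42 without running.
  E5: checked — values it read are unchanged (C11 unchanged, F2 unchanged); reused cached -7 without running.
  D9: checked — values it read are unchanged (C11 unchanged, E5 unchanged); reused cached 42 without running.
  C8: checked — values it read are unchanged (E5 unchanged, D9 unchanged); reused cached -294 without running.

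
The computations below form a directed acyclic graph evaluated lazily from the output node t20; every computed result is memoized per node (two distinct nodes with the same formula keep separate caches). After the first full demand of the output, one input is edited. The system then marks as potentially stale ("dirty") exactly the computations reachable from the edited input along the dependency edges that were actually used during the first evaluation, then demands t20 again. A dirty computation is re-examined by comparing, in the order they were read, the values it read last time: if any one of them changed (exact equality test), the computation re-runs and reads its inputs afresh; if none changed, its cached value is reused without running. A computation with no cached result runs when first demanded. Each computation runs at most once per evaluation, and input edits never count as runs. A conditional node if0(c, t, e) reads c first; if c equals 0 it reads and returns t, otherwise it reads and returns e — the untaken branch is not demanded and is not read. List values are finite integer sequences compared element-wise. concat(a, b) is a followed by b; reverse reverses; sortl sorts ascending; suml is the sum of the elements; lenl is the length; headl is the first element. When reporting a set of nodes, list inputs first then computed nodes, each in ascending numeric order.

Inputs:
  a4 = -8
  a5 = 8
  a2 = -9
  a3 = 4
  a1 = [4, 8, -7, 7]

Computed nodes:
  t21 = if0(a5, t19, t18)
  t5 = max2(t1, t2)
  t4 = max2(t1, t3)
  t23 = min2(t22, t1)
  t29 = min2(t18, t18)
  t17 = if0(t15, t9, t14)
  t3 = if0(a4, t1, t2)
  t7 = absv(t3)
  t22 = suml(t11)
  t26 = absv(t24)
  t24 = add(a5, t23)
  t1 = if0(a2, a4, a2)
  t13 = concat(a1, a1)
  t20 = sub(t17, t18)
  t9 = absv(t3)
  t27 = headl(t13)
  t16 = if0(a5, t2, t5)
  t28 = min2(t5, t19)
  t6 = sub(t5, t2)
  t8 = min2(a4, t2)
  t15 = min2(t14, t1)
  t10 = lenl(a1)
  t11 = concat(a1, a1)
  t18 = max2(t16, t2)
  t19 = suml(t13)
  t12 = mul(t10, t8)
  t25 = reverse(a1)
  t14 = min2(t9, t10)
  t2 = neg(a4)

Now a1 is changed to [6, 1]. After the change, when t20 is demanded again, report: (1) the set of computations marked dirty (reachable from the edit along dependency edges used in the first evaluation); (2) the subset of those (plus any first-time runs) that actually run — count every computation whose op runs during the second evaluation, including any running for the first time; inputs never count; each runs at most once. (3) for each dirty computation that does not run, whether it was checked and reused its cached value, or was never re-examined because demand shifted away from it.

The edit dirties: t10, t14, t15, t17, t20.
5 computations run: t10, t14, t15, t17, t20.
No dirty computation escaped a run.

First demand of the output computes:
  t1 = if0(a2=-9 -> else branch a2) = -9
  t2 = neg(-8) = 8
  t3 = if0(a4=-8 -> else branch t2) = 8
  t5 = max2(-9, 8) = 8
  t9 = absv(8) = 8
  t10 = lenl([4, 8, -7, 7]) = 4
  t14 = min2(8, 4) = 4
  t15 = min2(4, -9) = -9
  t16 = if0(a5=8 -> else branch t5) = 8
  t17 = if0(t15=-9 -> else branch t14) = 4
  t18 = max2(8, 8) = 8
  t20 = sub(4, 8) = -4

After the edit, cleaning proceeds:
  t10: a read changed (a1 [4, 8, -7, 7]->[6, 1]) — executes, giving 2.
  t14: a read changed (t10 4->2) — executes, giving 2.
  t15: a read changed (t14 4->2) — executes, giving -9 — identical to its old value.
  t17: a read changed (t14 4->2) — executes, giving 2.
  t20: a read changed (t17 4->2) — executes, giving -6.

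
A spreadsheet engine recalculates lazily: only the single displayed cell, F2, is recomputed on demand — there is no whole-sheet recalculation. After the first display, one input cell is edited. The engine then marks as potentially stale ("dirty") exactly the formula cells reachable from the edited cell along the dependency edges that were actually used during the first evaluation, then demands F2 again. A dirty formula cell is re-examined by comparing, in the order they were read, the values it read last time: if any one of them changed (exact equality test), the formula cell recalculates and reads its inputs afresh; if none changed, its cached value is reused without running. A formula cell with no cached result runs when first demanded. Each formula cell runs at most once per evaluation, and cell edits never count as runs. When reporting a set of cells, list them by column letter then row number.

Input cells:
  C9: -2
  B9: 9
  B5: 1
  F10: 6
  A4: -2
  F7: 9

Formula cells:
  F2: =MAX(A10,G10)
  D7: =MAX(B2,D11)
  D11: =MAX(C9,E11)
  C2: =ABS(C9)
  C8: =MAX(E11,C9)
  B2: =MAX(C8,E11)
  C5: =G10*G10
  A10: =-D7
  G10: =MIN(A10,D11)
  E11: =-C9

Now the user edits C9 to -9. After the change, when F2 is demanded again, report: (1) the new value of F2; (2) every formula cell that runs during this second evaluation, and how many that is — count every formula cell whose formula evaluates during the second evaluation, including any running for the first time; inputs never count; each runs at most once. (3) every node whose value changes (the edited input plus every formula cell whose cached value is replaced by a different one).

New value of F2: -9.
Formula cells that run: A10, B2, C8, D7, D11, E11, F2, G10 — 8 in total.
Values that change: A10, B2, C8, C9, D7, D11, E11, F2, G10.

First evaluation (everything demanded from the output):
  E11 = -(-2) = 2
  C8 = MAX(2, -2) = 2
  B2 = MAX(2, 2) = 2
  D11 = MAX(-2, 2) = 2
  D7 = MAX(2, 2) = 2
  A10 = -(2) = -2
  G10 = MIN(-2, 2) = -2
  F2 = MAX(-2, -2) = -2

Propagation after the edit:
  E11: runs — C9 -2->-9; result 9.
  C8: runs — E11 2->9; C9 -2->-9; result 9.
  B2: runs — C8 2->9; E11 2->9; result 9.
  D11: runs — C9 -2->-9; E11 2->9; result 9.
  D7: runs — B2 2->9; D11 2->9; result 9.
  A10: runs — D7 2->9; result -9.
  G10: runs — A10 -2->-9; D11 2->9; result -9.
  F2: runs — A10 -2->-9; G10 -2->-9; result -9.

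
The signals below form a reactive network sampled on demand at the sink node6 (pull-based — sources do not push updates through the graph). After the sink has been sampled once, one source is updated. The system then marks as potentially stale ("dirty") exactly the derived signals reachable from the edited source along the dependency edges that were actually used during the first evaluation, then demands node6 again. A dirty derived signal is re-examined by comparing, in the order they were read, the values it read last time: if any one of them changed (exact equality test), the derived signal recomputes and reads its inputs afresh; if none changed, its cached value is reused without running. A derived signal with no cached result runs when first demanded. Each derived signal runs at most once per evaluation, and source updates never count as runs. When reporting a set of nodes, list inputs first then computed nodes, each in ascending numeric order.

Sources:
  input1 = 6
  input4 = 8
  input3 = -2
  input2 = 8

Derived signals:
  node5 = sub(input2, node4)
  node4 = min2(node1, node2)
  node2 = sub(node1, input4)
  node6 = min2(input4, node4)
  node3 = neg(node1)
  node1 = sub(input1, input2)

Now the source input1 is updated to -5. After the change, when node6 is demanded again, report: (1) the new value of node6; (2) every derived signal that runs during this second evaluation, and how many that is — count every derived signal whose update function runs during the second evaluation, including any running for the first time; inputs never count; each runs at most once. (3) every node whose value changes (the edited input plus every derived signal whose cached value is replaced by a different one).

node6 now evaluates to -21.
Run set: node1, node2, node4, node6 (4 run).
Changed values: input1, node1, node2, node4, node6.

Initial pass — values computed on the first demand:
  node1 = sub(6, 8) = -2
  node2 = sub(-2, 8) = -10
  node4 = min2(-2, -10) = -10
  node6 = min2(8, -10) = -10

Second demand — change propagation:
  node1: re-runs because input1 6->-5; new result -13.
  node2: re-runs because node1 -2->-13; new result -21.
  node4: re-runs because node1 -2->-13; node2 -10->-21; new result -21.
  node6: re-runs because node4 -10->-21; new result -21.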